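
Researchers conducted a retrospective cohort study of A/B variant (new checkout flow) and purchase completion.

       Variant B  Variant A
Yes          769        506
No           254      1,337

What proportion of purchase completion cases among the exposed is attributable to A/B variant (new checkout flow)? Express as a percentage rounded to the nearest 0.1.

63.5

Reading the table with exposure as columns: a = 769 (Variant B, case), b = 254 (Variant B, non-case), c = 506 (Variant A, case), d = 1337.
Risk in exposed = 769/1023 = 0.75171; risk in unexposed = 506/1843 = 0.27455.
RR = 0.75171/0.27455 = 2.73795
AR% = (RR − 1)/RR × 100 = (2.73795 − 1)/2.73795 × 100 = 63.4763%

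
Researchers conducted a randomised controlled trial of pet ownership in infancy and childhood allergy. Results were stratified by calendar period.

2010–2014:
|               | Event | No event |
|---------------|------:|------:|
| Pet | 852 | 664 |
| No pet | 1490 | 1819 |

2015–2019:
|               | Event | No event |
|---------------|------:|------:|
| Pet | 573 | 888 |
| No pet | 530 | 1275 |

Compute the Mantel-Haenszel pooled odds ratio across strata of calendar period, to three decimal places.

OR_MH = Σ(aᵢdᵢ/nᵢ) / Σ(bᵢcᵢ/nᵢ), where nᵢ is the stratum total.
Stratum 1 (2010–2014): n = 4825; a·d/n = 852·1819/4825 = 321.1996; b·c/n = 664·1490/4825 = 205.0487
Stratum 2 (2015–2019): n = 3266; a·d/n = 573·1275/3266 = 223.6911; b·c/n = 888·530/3266 = 144.1029
OR_MH = (321.1996 + 223.6911) / (205.0487 + 144.1029) = 544.8906 / 349.1516 = 1.56061

1.561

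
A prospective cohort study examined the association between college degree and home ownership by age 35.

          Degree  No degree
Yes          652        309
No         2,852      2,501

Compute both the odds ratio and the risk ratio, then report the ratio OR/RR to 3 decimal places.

Reading the table with exposure as columns: a = 652 (Degree, case), b = 2852 (Degree, non-case), c = 309 (No degree, case), d = 2501.
OR = (652·2501)/(2852·309) = 1630652/881268 = 1.85035
Risk in exposed = 652/3504 = 0.18607; risk in unexposed = 309/2810 = 0.10996; RR = 1.69212
OR/RR = 1.85035 / 1.69212 = 1.09351
The outcome is not rare, so the OR lies further from 1 than the RR.

1.094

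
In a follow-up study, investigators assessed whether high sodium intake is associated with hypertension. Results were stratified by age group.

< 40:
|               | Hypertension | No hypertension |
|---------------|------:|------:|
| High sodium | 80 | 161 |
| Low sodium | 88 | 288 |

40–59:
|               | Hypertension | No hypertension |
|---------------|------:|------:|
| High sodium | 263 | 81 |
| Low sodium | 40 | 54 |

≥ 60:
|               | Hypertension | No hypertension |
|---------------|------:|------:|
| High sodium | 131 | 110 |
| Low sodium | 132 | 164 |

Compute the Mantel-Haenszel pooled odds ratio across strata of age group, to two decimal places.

OR_MH = Σ(aᵢdᵢ/nᵢ) / Σ(bᵢcᵢ/nᵢ), where nᵢ is the stratum total.
Stratum 1 (< 40): n = 617; a·d/n = 80·288/617 = 37.3420; b·c/n = 161·88/617 = 22.9627
Stratum 2 (40–59): n = 438; a·d/n = 263·54/438 = 32.4247; b·c/n = 81·40/438 = 7.3973
Stratum 3 (≥ 60): n = 537; a·d/n = 131·164/537 = 40.0074; b·c/n = 110·132/537 = 27.0391
OR_MH = (37.3420 + 32.4247 + 40.0074) / (22.9627 + 7.3973 + 27.0391) = 109.7741 / 57.3991 = 1.91247

1.91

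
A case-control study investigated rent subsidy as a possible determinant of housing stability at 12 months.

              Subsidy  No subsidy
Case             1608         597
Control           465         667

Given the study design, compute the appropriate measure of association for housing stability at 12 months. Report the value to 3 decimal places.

Reading the table with exposure as columns: a = 1608 (Subsidy, case), b = 465 (Subsidy, non-case), c = 597 (No subsidy, case), d = 667.
This is a case-control study: participants were sampled on outcome status, so risks in the source population cannot be estimated directly — relative risk is not valid here. The odds ratio is the appropriate measure.
OR = (a·d)/(b·c) = (1608 × 667) / (465 × 597) = 1072536 / 277605 = 3.86353

3.864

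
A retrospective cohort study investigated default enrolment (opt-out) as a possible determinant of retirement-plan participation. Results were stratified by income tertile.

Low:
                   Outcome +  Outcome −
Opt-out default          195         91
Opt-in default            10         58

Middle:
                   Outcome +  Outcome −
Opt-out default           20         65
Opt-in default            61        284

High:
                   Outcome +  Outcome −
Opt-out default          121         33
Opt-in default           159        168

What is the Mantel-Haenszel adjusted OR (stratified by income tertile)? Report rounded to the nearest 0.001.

3.851

OR_MH = Σ(aᵢdᵢ/nᵢ) / Σ(bᵢcᵢ/nᵢ), where nᵢ is the stratum total.
Stratum 1 (Low): n = 354; a·d/n = 195·58/354 = 31.9492; b·c/n = 91·10/354 = 2.5706
Stratum 2 (Middle): n = 430; a·d/n = 20·284/430 = 13.2093; b·c/n = 65·61/430 = 9.2209
Stratum 3 (High): n = 481; a·d/n = 121·168/481 = 42.2620; b·c/n = 33·159/481 = 10.9085
OR_MH = (31.9492 + 13.2093 + 42.2620) / (2.5706 + 9.2209 + 10.9085) = 87.4204 / 22.7001 = 3.85111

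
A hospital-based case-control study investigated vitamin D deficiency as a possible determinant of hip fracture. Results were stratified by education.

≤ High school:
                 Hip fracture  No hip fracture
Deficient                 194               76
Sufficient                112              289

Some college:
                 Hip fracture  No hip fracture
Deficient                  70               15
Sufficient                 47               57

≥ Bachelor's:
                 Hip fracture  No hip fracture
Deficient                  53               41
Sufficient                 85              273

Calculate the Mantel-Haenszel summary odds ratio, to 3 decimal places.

5.665

OR_MH = Σ(aᵢdᵢ/nᵢ) / Σ(bᵢcᵢ/nᵢ), where nᵢ is the stratum total.
Stratum 1 (≤ High school): n = 671; a·d/n = 194·289/671 = 83.5559; b·c/n = 76·112/671 = 12.6855
Stratum 2 (Some college): n = 189; a·d/n = 70·57/189 = 21.1111; b·c/n = 15·47/189 = 3.7302
Stratum 3 (≥ Bachelor's): n = 452; a·d/n = 53·273/452 = 32.0111; b·c/n = 41·85/452 = 7.7102
OR_MH = (83.5559 + 21.1111 + 32.0111) / (12.6855 + 3.7302 + 7.7102) = 136.6781 / 24.1259 = 5.66521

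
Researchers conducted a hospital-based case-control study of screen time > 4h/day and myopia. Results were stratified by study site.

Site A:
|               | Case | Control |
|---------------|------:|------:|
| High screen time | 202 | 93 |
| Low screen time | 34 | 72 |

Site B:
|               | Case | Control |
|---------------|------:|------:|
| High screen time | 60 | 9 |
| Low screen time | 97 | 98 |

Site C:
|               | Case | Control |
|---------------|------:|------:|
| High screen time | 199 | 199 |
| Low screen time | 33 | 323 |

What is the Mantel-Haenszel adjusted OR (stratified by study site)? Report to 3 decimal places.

OR_MH = Σ(aᵢdᵢ/nᵢ) / Σ(bᵢcᵢ/nᵢ), where nᵢ is the stratum total.
Stratum 1 (Site A): n = 401; a·d/n = 202·72/401 = 36.2693; b·c/n = 93·34/401 = 7.8853
Stratum 2 (Site B): n = 264; a·d/n = 60·98/264 = 22.2727; b·c/n = 9·97/264 = 3.3068
Stratum 3 (Site C): n = 754; a·d/n = 199·323/754 = 85.2480; b·c/n = 199·33/754 = 8.7095
OR_MH = (36.2693 + 22.2727 + 85.2480) / (7.8853 + 3.3068 + 8.7095) = 143.7901 / 19.9017 = 7.22503

7.225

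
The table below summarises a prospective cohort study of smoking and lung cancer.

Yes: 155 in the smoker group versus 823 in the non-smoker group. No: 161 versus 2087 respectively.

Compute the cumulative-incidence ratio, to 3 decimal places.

From the description: a = 155, b = 161, c = 823, d = 2087.
Risk in exposed = 155/316 = 0.49051; risk in unexposed = 823/2910 = 0.28282.
RR = 0.49051 / 0.28282 = 1.73435
The risk among the exposed is 1.73 times that among the unexposed.

1.734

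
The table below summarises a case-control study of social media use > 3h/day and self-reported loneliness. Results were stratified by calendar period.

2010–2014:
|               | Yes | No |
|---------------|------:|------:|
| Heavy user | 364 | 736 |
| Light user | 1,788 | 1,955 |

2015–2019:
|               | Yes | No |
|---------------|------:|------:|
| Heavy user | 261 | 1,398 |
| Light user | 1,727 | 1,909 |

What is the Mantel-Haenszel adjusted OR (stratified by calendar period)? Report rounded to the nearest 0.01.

0.33

OR_MH = Σ(aᵢdᵢ/nᵢ) / Σ(bᵢcᵢ/nᵢ), where nᵢ is the stratum total.
Stratum 1 (2010–2014): n = 4843; a·d/n = 364·1955/4843 = 146.9378; b·c/n = 736·1788/4843 = 271.7258
Stratum 2 (2015–2019): n = 5295; a·d/n = 261·1909/5295 = 94.0980; b·c/n = 1398·1727/5295 = 455.9671
OR_MH = (146.9378 + 94.0980) / (271.7258 + 455.9671) = 241.0359 / 727.6929 = 0.33123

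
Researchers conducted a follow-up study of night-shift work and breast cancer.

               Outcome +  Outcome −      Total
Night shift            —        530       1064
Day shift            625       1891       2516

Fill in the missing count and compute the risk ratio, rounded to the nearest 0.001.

2.020

The missing cell is in the exposed row: 1064 − 530 = 534.
So a = 534, b = 530, c = 625, d = 1891.
RR = [a/(a+b)] / [c/(c+d)] = (534/1064) / (625/2516) = 0.50188/0.24841 = 2.02037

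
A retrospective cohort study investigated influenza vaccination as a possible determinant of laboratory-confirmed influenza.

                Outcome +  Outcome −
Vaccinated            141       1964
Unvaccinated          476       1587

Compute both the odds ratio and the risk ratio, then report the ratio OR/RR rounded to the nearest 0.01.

Cells: a = 141, b = 1964, c = 476, d = 1587.
OR = (141·1587)/(1964·476) = 223767/934864 = 0.23936
Risk in exposed = 141/2105 = 0.06698; risk in unexposed = 476/2063 = 0.23073; RR = 0.29031
OR/RR = 0.23936 / 0.29031 = 0.82450
The outcome is not rare, so the OR lies further from 1 than the RR.

0.82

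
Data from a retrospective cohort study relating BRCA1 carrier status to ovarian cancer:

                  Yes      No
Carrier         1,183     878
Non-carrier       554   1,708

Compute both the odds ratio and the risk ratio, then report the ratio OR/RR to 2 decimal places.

Cells: a = 1183, b = 878, c = 554, d = 1708.
OR = (1183·1708)/(878·554) = 2020564/486412 = 4.15402
Risk in exposed = 1183/2061 = 0.57399; risk in unexposed = 554/2262 = 0.24492; RR = 2.34363
OR/RR = 4.15402 / 2.34363 = 1.77247
The outcome is not rare, so the OR lies further from 1 than the RR.

1.77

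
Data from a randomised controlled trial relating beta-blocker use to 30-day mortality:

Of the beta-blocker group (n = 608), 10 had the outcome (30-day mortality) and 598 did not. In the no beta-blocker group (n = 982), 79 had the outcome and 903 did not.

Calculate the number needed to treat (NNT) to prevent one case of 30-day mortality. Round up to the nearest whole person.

Risk in treated group = 10/608 = 0.01645; risk in control = 79/982 = 0.08045.
Absolute risk reduction = 0.08045 − 0.01645 = 0.06400
NNT = 1 / ARR = 1 / 0.06400 = 15.625 → round up → 16

16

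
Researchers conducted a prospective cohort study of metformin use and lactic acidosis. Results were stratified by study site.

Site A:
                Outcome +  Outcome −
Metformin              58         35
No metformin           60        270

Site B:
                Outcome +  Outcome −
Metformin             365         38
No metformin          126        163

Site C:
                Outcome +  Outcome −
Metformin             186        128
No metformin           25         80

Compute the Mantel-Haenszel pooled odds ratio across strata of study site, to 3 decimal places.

OR_MH = Σ(aᵢdᵢ/nᵢ) / Σ(bᵢcᵢ/nᵢ), where nᵢ is the stratum total.
Stratum 1 (Site A): n = 423; a·d/n = 58·270/423 = 37.0213; b·c/n = 35·60/423 = 4.9645
Stratum 2 (Site B): n = 692; a·d/n = 365·163/692 = 85.9754; b·c/n = 38·126/692 = 6.9191
Stratum 3 (Site C): n = 419; a·d/n = 186·80/419 = 35.5131; b·c/n = 128·25/419 = 7.6372
OR_MH = (37.0213 + 85.9754 + 35.5131) / (4.9645 + 6.9191 + 7.6372) = 158.5098 / 19.5208 = 8.12003

8.120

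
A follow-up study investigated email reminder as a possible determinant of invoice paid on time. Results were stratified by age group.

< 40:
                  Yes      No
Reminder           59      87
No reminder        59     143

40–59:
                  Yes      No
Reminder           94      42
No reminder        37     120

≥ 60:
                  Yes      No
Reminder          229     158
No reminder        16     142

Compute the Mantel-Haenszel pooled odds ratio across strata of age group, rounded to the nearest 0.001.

OR_MH = Σ(aᵢdᵢ/nᵢ) / Σ(bᵢcᵢ/nᵢ), where nᵢ is the stratum total.
Stratum 1 (< 40): n = 348; a·d/n = 59·143/348 = 24.2443; b·c/n = 87·59/348 = 14.7500
Stratum 2 (40–59): n = 293; a·d/n = 94·120/293 = 38.4983; b·c/n = 42·37/293 = 5.3038
Stratum 3 (≥ 60): n = 545; a·d/n = 229·142/545 = 59.6661; b·c/n = 158·16/545 = 4.6385
OR_MH = (24.2443 + 38.4983 + 59.6661) / (14.7500 + 5.3038 + 4.6385) = 122.4086 / 24.6923 = 4.95736

4.957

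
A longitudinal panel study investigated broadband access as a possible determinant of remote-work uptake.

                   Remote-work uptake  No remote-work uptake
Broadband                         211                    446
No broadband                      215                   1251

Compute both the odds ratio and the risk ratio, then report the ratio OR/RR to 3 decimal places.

1.257

Cells: a = 211, b = 446, c = 215, d = 1251.
OR = (211·1251)/(446·215) = 263961/95890 = 2.75275
Risk in exposed = 211/657 = 0.32116; risk in unexposed = 215/1466 = 0.14666; RR = 2.18984
OR/RR = 2.75275 / 2.18984 = 1.25705
The outcome is not rare, so the OR lies further from 1 than the RR.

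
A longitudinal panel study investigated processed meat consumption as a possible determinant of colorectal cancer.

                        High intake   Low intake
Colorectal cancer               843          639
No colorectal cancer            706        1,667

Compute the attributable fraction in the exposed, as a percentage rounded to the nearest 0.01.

49.08

Reading the table with exposure as columns: a = 843 (High intake, case), b = 706 (High intake, non-case), c = 639 (Low intake, case), d = 1667.
Risk in exposed = 843/1549 = 0.54422; risk in unexposed = 639/2306 = 0.27710.
RR = 0.54422/0.27710 = 1.96397
AR% = (RR − 1)/RR × 100 = (1.96397 − 1)/1.96397 × 100 = 49.0827%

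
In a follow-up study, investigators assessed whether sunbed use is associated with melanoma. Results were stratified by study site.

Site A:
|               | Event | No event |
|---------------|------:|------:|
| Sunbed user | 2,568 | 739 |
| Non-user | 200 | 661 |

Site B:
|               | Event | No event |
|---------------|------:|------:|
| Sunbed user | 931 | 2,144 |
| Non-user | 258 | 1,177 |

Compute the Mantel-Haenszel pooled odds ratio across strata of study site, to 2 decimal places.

OR_MH = Σ(aᵢdᵢ/nᵢ) / Σ(bᵢcᵢ/nᵢ), where nᵢ is the stratum total.
Stratum 1 (Site A): n = 4168; a·d/n = 2568·661/4168 = 407.2572; b·c/n = 739·200/4168 = 35.4607
Stratum 2 (Site B): n = 4510; a·d/n = 931·1177/4510 = 242.9683; b·c/n = 2144·258/4510 = 122.6501
OR_MH = (407.2572 + 242.9683) / (35.4607 + 122.6501) = 650.2255 / 158.1108 = 4.11247

4.11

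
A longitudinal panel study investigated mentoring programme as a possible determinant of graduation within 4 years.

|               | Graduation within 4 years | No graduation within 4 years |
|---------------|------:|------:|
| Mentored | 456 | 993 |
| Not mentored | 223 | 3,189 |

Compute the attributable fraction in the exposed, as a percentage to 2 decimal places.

Cells: a = 456, b = 993, c = 223, d = 3189.
Risk in exposed = 456/1449 = 0.31470; risk in unexposed = 223/3412 = 0.06536.
RR = 0.31470/0.06536 = 4.81505
AR% = (RR − 1)/RR × 100 = (4.81505 − 1)/4.81505 × 100 = 79.2318%

79.23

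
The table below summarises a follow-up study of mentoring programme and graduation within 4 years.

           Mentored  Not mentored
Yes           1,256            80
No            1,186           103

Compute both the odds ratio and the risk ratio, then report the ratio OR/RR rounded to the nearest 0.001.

1.159

Reading the table with exposure as columns: a = 1256 (Mentored, case), b = 1186 (Mentored, non-case), c = 80 (Not mentored, case), d = 103.
OR = (1256·103)/(1186·80) = 129368/94880 = 1.36349
Risk in exposed = 1256/2442 = 0.51433; risk in unexposed = 80/183 = 0.43716; RR = 1.17654
OR/RR = 1.36349 / 1.17654 = 1.15890
The outcome is not rare, so the OR lies further from 1 than the RR.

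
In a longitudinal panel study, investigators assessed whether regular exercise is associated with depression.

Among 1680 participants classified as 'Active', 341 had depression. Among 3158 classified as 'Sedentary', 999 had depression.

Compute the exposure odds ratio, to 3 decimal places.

0.550

From the description: a = 341, b = 1339, c = 999, d = 2159.
OR = (a·d)/(b·c) = (341 × 2159) / (1339 × 999) = 736219 / 1337661 = 0.55038
Exposure is associated with lower odds of depression (OR = 0.55 < 1).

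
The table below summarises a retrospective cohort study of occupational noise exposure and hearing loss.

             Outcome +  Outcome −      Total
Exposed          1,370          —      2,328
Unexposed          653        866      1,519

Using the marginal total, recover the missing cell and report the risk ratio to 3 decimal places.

1.369

The missing cell is in the exposed row: 2328 − 1370 = 958.
So a = 1370, b = 958, c = 653, d = 866.
RR = [a/(a+b)] / [c/(c+d)] = (1370/2328) / (653/1519) = 0.58849/0.42989 = 1.36893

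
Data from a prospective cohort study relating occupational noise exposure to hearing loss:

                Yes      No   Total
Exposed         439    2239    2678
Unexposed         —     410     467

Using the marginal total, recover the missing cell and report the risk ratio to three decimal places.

The missing cell is in the unexposed row: 467 − 410 = 57.
So a = 439, b = 2239, c = 57, d = 410.
RR = [a/(a+b)] / [c/(c+d)] = (439/2678) / (57/467) = 0.16393/0.12206 = 1.34306

1.343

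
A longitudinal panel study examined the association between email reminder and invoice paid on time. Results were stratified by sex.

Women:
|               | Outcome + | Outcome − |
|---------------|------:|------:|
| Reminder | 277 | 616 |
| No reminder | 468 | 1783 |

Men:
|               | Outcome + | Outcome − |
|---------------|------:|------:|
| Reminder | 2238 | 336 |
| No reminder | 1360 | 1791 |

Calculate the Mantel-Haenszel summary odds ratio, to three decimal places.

OR_MH = Σ(aᵢdᵢ/nᵢ) / Σ(bᵢcᵢ/nᵢ), where nᵢ is the stratum total.
Stratum 1 (Women): n = 3144; a·d/n = 277·1783/3144 = 157.0900; b·c/n = 616·468/3144 = 91.6947
Stratum 2 (Men): n = 5725; a·d/n = 2238·1791/5725 = 700.1324; b·c/n = 336·1360/5725 = 79.8183
OR_MH = (157.0900 + 700.1324) / (91.6947 + 79.8183) = 857.2224 / 171.5130 = 4.99800

4.998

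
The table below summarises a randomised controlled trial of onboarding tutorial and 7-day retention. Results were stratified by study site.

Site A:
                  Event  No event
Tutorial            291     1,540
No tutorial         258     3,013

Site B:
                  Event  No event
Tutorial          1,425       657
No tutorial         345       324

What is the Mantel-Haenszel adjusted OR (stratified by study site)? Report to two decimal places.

2.12

OR_MH = Σ(aᵢdᵢ/nᵢ) / Σ(bᵢcᵢ/nᵢ), where nᵢ is the stratum total.
Stratum 1 (Site A): n = 5102; a·d/n = 291·3013/5102 = 171.8508; b·c/n = 1540·258/5102 = 77.8753
Stratum 2 (Site B): n = 2751; a·d/n = 1425·324/2751 = 167.8299; b·c/n = 657·345/2751 = 82.3937
OR_MH = (171.8508 + 167.8299) / (77.8753 + 82.3937) = 339.6807 / 160.2690 = 2.11944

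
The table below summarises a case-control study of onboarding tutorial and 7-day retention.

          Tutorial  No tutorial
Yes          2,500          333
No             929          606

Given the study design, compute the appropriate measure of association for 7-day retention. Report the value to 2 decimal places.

Reading the table with exposure as columns: a = 2500 (Tutorial, case), b = 929 (Tutorial, non-case), c = 333 (No tutorial, case), d = 606.
This is a case-control study: participants were sampled on outcome status, so risks in the source population cannot be estimated directly — relative risk is not valid here. The odds ratio is the appropriate measure.
OR = (a·d)/(b·c) = (2500 × 606) / (929 × 333) = 1515000 / 309357 = 4.89725

4.90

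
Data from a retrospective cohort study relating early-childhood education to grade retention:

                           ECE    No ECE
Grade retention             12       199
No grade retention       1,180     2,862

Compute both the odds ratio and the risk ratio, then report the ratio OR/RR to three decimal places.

0.944

Reading the table with exposure as columns: a = 12 (ECE, case), b = 1180 (ECE, non-case), c = 199 (No ECE, case), d = 2862.
OR = (12·2862)/(1180·199) = 34344/234820 = 0.14626
Risk in exposed = 12/1192 = 0.01007; risk in unexposed = 199/3061 = 0.06501; RR = 0.15485
OR/RR = 0.14626 / 0.15485 = 0.94450
The outcome is rare in both groups, so OR ≈ RR (ratio near 1).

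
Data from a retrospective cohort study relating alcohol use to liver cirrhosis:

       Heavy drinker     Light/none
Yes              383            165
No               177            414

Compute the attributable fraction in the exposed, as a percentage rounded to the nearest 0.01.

58.33

Reading the table with exposure as columns: a = 383 (Heavy drinker, case), b = 177 (Heavy drinker, non-case), c = 165 (Light/none, case), d = 414.
Risk in exposed = 383/560 = 0.68393; risk in unexposed = 165/579 = 0.28497.
RR = 0.68393/0.28497 = 2.39997
AR% = (RR − 1)/RR × 100 = (2.39997 − 1)/2.39997 × 100 = 58.3328%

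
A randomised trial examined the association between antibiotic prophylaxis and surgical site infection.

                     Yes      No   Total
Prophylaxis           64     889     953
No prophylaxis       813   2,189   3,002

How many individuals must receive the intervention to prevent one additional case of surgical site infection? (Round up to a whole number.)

Risk in treated group = 64/953 = 0.06716; risk in control = 813/3002 = 0.27082.
Absolute risk reduction = 0.27082 − 0.06716 = 0.20366
NNT = 1 / ARR = 1 / 0.20366 = 4.910 → round up → 5

5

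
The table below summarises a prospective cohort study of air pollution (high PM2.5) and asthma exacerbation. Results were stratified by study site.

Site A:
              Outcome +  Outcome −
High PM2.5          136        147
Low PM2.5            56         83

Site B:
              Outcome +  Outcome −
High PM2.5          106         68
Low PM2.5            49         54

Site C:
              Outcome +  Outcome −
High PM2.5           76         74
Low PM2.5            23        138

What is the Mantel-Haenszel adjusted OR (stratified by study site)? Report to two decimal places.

2.19

OR_MH = Σ(aᵢdᵢ/nᵢ) / Σ(bᵢcᵢ/nᵢ), where nᵢ is the stratum total.
Stratum 1 (Site A): n = 422; a·d/n = 136·83/422 = 26.7488; b·c/n = 147·56/422 = 19.5071
Stratum 2 (Site B): n = 277; a·d/n = 106·54/277 = 20.6643; b·c/n = 68·49/277 = 12.0289
Stratum 3 (Site C): n = 311; a·d/n = 76·138/311 = 33.7235; b·c/n = 74·23/311 = 5.4727
OR_MH = (26.7488 + 20.6643 + 33.7235) / (19.5071 + 12.0289 + 5.4727) = 81.1365 / 37.0087 = 2.19237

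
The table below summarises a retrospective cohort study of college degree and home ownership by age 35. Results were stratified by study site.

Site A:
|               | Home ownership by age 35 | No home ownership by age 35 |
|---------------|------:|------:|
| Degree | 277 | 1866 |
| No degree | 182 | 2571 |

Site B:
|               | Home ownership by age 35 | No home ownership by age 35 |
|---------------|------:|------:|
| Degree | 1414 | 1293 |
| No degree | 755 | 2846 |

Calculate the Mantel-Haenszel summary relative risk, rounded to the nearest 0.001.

RR_MH = Σ(aᵢ·n₀ᵢ/nᵢ) / Σ(cᵢ·n₁ᵢ/nᵢ), with n₁ᵢ = aᵢ+bᵢ (exposed), n₀ᵢ = cᵢ+dᵢ (unexposed), nᵢ = n₁ᵢ+n₀ᵢ.
Stratum 1 (Site A): n₁ = 2143, n₀ = 2753, n = 4896; a·n₀/n = 277·2753/4896 = 155.7559; c·n₁/n = 182·2143/4896 = 79.6622
Stratum 2 (Site B): n₁ = 2707, n₀ = 3601, n = 6308; a·n₀/n = 1414·3601/6308 = 807.1994; c·n₁/n = 755·2707/6308 = 323.9989
RR_MH = (155.7559 + 807.1994) / (79.6622 + 323.9989) = 962.9554 / 403.6611 = 2.38555

2.386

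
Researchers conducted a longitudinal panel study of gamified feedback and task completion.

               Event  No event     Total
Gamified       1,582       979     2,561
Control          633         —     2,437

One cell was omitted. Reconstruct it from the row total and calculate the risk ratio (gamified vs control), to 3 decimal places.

2.378

The missing cell is in the unexposed row: 2437 − 633 = 1804.
So a = 1582, b = 979, c = 633, d = 1804.
RR = [a/(a+b)] / [c/(c+d)] = (1582/2561) / (633/2437) = 0.61773/0.25975 = 2.37820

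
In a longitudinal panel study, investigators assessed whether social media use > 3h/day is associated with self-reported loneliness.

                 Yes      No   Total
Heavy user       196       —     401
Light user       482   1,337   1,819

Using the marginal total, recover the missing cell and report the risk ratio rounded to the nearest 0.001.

The missing cell is in the exposed row: 401 − 196 = 205.
So a = 196, b = 205, c = 482, d = 1337.
RR = [a/(a+b)] / [c/(c+d)] = (196/401) / (482/1819) = 0.48878/0.26498 = 1.84458

1.845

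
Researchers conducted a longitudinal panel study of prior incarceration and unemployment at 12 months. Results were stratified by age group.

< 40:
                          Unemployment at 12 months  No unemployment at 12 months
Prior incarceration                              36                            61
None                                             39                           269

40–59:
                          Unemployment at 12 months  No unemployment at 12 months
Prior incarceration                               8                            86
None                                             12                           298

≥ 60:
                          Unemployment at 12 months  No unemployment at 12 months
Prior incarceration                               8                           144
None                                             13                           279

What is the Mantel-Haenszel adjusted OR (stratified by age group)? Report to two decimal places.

2.76

OR_MH = Σ(aᵢdᵢ/nᵢ) / Σ(bᵢcᵢ/nᵢ), where nᵢ is the stratum total.
Stratum 1 (< 40): n = 405; a·d/n = 36·269/405 = 23.9111; b·c/n = 61·39/405 = 5.8741
Stratum 2 (40–59): n = 404; a·d/n = 8·298/404 = 5.9010; b·c/n = 86·12/404 = 2.5545
Stratum 3 (≥ 60): n = 444; a·d/n = 8·279/444 = 5.0270; b·c/n = 144·13/444 = 4.2162
OR_MH = (23.9111 + 5.9010 + 5.0270) / (5.8741 + 2.5545 + 4.2162) = 34.8391 / 12.6447 = 2.75523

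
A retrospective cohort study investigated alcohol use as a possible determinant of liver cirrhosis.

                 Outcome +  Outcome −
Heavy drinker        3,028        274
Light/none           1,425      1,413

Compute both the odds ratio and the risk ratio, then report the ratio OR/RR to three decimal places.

6.000

Cells: a = 3028, b = 274, c = 1425, d = 1413.
OR = (3028·1413)/(274·1425) = 4278564/390450 = 10.95803
Risk in exposed = 3028/3302 = 0.91702; risk in unexposed = 1425/2838 = 0.50211; RR = 1.82632
OR/RR = 10.95803 / 1.82632 = 6.00007
The outcome is not rare, so the OR lies further from 1 than the RR.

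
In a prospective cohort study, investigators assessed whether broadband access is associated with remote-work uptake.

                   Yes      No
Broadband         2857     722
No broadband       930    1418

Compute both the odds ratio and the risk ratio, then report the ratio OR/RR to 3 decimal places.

2.994

Cells: a = 2857, b = 722, c = 930, d = 1418.
OR = (2857·1418)/(722·930) = 4051226/671460 = 6.03346
Risk in exposed = 2857/3579 = 0.79827; risk in unexposed = 930/2348 = 0.39608; RR = 2.01541
OR/RR = 6.03346 / 2.01541 = 2.99366
The outcome is not rare, so the OR lies further from 1 than the RR.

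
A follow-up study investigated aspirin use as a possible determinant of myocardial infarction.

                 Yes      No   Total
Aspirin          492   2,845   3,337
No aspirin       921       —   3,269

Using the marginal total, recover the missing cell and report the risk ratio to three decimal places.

0.523

The missing cell is in the unexposed row: 3269 − 921 = 2348.
So a = 492, b = 2845, c = 921, d = 2348.
RR = [a/(a+b)] / [c/(c+d)] = (492/3337) / (921/3269) = 0.14744/0.28174 = 0.52332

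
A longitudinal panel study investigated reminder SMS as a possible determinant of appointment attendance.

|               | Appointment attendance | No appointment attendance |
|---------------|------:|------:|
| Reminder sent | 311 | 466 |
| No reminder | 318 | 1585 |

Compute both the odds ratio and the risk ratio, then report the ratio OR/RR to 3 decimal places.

Cells: a = 311, b = 466, c = 318, d = 1585.
OR = (311·1585)/(466·318) = 492935/148188 = 3.32642
Risk in exposed = 311/777 = 0.40026; risk in unexposed = 318/1903 = 0.16710; RR = 2.39525
OR/RR = 3.32642 / 2.39525 = 1.38875
The outcome is not rare, so the OR lies further from 1 than the RR.

1.389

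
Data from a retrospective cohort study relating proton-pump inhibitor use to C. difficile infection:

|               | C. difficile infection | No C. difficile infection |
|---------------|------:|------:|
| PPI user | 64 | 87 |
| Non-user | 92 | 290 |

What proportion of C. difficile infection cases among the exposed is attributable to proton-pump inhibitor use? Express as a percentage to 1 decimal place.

43.2

Cells: a = 64, b = 87, c = 92, d = 290.
Risk in exposed = 64/151 = 0.42384; risk in unexposed = 92/382 = 0.24084.
RR = 0.42384/0.24084 = 1.75986
AR% = (RR − 1)/RR × 100 = (1.75986 − 1)/1.75986 × 100 = 43.1774%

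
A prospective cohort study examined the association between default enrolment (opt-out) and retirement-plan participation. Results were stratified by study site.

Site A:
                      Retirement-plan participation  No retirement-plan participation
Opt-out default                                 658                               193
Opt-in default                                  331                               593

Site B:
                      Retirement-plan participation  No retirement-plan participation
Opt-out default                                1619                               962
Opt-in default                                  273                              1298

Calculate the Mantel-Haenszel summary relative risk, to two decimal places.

2.91

RR_MH = Σ(aᵢ·n₀ᵢ/nᵢ) / Σ(cᵢ·n₁ᵢ/nᵢ), with n₁ᵢ = aᵢ+bᵢ (exposed), n₀ᵢ = cᵢ+dᵢ (unexposed), nᵢ = n₁ᵢ+n₀ᵢ.
Stratum 1 (Site A): n₁ = 851, n₀ = 924, n = 1775; a·n₀/n = 658·924/1775 = 342.5307; c·n₁/n = 331·851/1775 = 158.6935
Stratum 2 (Site B): n₁ = 2581, n₀ = 1571, n = 4152; a·n₀/n = 1619·1571/4152 = 612.5841; c·n₁/n = 273·2581/4152 = 169.7045
RR_MH = (342.5307 + 612.5841) / (158.6935 + 169.7045) = 955.1148 / 328.3980 = 2.90841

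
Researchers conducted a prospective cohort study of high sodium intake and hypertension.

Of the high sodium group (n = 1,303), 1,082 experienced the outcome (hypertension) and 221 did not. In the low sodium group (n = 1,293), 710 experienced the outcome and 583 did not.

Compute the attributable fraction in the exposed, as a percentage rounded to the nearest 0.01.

From the description: a = 1082, b = 221, c = 710, d = 583.
Risk in exposed = 1082/1303 = 0.83039; risk in unexposed = 710/1293 = 0.54911.
RR = 0.83039/0.54911 = 1.51225
AR% = (RR − 1)/RR × 100 = (1.51225 − 1)/1.51225 × 100 = 33.8733%

33.87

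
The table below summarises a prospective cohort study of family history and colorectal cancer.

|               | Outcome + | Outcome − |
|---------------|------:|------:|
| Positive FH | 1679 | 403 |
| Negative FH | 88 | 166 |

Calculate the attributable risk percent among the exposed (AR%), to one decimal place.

Cells: a = 1679, b = 403, c = 88, d = 166.
Risk in exposed = 1679/2082 = 0.80644; risk in unexposed = 88/254 = 0.34646.
RR = 0.80644/0.34646 = 2.32767
AR% = (RR − 1)/RR × 100 = (2.32767 − 1)/2.32767 × 100 = 57.0385%

57.0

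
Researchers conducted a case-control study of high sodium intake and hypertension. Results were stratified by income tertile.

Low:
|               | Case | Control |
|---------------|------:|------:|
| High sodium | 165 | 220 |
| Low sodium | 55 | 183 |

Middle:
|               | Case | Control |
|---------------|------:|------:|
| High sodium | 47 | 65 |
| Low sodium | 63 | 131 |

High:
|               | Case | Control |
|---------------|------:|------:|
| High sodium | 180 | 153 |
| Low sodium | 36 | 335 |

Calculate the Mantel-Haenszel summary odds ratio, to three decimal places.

OR_MH = Σ(aᵢdᵢ/nᵢ) / Σ(bᵢcᵢ/nᵢ), where nᵢ is the stratum total.
Stratum 1 (Low): n = 623; a·d/n = 165·183/623 = 48.4671; b·c/n = 220·55/623 = 19.4222
Stratum 2 (Middle): n = 306; a·d/n = 47·131/306 = 20.1209; b·c/n = 65·63/306 = 13.3824
Stratum 3 (High): n = 704; a·d/n = 180·335/704 = 85.6534; b·c/n = 153·36/704 = 7.8239
OR_MH = (48.4671 + 20.1209 + 85.6534) / (19.4222 + 13.3824 + 7.8239) = 154.2414 / 40.6284 = 3.79640

3.796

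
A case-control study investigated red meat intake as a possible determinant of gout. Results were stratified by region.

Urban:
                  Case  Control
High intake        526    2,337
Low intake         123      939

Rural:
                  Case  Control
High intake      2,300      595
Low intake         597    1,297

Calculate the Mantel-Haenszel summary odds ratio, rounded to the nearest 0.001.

5.079

OR_MH = Σ(aᵢdᵢ/nᵢ) / Σ(bᵢcᵢ/nᵢ), where nᵢ is the stratum total.
Stratum 1 (Urban): n = 3925; a·d/n = 526·939/3925 = 125.8380; b·c/n = 2337·123/3925 = 73.2359
Stratum 2 (Rural): n = 4789; a·d/n = 2300·1297/4789 = 622.9067; b·c/n = 595·597/4789 = 74.1731
OR_MH = (125.8380 + 622.9067) / (73.2359 + 74.1731) = 748.7446 / 147.4090 = 5.07937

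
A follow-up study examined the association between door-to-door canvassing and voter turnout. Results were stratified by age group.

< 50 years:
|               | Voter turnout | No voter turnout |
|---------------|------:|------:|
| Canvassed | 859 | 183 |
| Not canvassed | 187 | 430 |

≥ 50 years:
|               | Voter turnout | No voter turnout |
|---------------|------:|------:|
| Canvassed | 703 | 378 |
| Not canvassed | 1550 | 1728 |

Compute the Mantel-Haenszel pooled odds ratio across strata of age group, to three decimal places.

3.234

OR_MH = Σ(aᵢdᵢ/nᵢ) / Σ(bᵢcᵢ/nᵢ), where nᵢ is the stratum total.
Stratum 1 (< 50 years): n = 1659; a·d/n = 859·430/1659 = 222.6462; b·c/n = 183·187/1659 = 20.6275
Stratum 2 (≥ 50 years): n = 4359; a·d/n = 703·1728/4359 = 278.6841; b·c/n = 378·1550/4359 = 134.4116
OR_MH = (222.6462 + 278.6841) / (20.6275 + 134.4116) = 501.3303 / 155.0390 = 3.23357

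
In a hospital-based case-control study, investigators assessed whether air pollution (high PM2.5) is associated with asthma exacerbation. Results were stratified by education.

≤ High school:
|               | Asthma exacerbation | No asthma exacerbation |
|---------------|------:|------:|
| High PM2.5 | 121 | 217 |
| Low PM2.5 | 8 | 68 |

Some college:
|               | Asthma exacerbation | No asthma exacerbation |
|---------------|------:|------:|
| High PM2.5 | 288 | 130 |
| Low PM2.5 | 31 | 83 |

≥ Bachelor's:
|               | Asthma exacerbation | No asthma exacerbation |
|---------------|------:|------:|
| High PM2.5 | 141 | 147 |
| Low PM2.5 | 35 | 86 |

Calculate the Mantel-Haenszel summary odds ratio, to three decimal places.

OR_MH = Σ(aᵢdᵢ/nᵢ) / Σ(bᵢcᵢ/nᵢ), where nᵢ is the stratum total.
Stratum 1 (≤ High school): n = 414; a·d/n = 121·68/414 = 19.8744; b·c/n = 217·8/414 = 4.1932
Stratum 2 (Some college): n = 532; a·d/n = 288·83/532 = 44.9323; b·c/n = 130·31/532 = 7.5752
Stratum 3 (≥ Bachelor's): n = 409; a·d/n = 141·86/409 = 29.6479; b·c/n = 147·35/409 = 12.5795
OR_MH = (19.8744 + 44.9323 + 29.6479) / (4.1932 + 7.5752 + 12.5795) = 94.4546 / 24.3479 = 3.87938

3.879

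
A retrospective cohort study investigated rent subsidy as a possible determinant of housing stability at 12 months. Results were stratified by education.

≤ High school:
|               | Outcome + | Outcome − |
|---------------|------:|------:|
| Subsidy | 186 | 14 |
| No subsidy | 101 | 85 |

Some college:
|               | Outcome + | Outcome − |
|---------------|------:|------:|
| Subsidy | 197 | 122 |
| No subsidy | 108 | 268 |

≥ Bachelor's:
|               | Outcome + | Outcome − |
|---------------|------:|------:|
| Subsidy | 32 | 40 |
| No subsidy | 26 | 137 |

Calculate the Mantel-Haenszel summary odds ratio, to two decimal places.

OR_MH = Σ(aᵢdᵢ/nᵢ) / Σ(bᵢcᵢ/nᵢ), where nᵢ is the stratum total.
Stratum 1 (≤ High school): n = 386; a·d/n = 186·85/386 = 40.9585; b·c/n = 14·101/386 = 3.6632
Stratum 2 (Some college): n = 695; a·d/n = 197·268/695 = 75.9655; b·c/n = 122·108/695 = 18.9583
Stratum 3 (≥ Bachelor's): n = 235; a·d/n = 32·137/235 = 18.6553; b·c/n = 40·26/235 = 4.4255
OR_MH = (40.9585 + 75.9655 + 18.6553) / (3.6632 + 18.9583 + 4.4255) = 135.5793 / 27.0470 = 5.01273

5.01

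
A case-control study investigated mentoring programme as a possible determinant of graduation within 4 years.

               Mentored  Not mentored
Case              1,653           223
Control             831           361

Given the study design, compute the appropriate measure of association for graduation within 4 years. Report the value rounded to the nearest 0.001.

Reading the table with exposure as columns: a = 1653 (Mentored, case), b = 831 (Mentored, non-case), c = 223 (Not mentored, case), d = 361.
This is a case-control study: participants were sampled on outcome status, so risks in the source population cannot be estimated directly — relative risk is not valid here. The odds ratio is the appropriate measure.
OR = (a·d)/(b·c) = (1653 × 361) / (831 × 223) = 596733 / 185313 = 3.22014

3.220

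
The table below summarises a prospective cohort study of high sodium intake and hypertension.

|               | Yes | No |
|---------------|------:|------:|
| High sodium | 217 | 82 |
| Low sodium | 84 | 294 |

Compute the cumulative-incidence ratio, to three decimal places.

Cells: a = 217, b = 82, c = 84, d = 294.
Risk in exposed = 217/299 = 0.72575; risk in unexposed = 84/378 = 0.22222.
RR = 0.72575 / 0.22222 = 3.26589
The risk among the exposed is 3.27 times that among the unexposed.

3.266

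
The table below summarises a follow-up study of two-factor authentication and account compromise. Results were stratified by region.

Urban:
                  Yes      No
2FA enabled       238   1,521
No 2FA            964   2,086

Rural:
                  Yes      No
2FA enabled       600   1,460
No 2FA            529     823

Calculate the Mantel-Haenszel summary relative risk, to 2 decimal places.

0.58

RR_MH = Σ(aᵢ·n₀ᵢ/nᵢ) / Σ(cᵢ·n₁ᵢ/nᵢ), with n₁ᵢ = aᵢ+bᵢ (exposed), n₀ᵢ = cᵢ+dᵢ (unexposed), nᵢ = n₁ᵢ+n₀ᵢ.
Stratum 1 (Urban): n₁ = 1759, n₀ = 3050, n = 4809; a·n₀/n = 238·3050/4809 = 150.9461; c·n₁/n = 964·1759/4809 = 352.6047
Stratum 2 (Rural): n₁ = 2060, n₀ = 1352, n = 3412; a·n₀/n = 600·1352/3412 = 237.7491; c·n₁/n = 529·2060/3412 = 319.3845
RR_MH = (150.9461 + 237.7491) / (352.6047 + 319.3845) = 388.6953 / 671.9892 = 0.57842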